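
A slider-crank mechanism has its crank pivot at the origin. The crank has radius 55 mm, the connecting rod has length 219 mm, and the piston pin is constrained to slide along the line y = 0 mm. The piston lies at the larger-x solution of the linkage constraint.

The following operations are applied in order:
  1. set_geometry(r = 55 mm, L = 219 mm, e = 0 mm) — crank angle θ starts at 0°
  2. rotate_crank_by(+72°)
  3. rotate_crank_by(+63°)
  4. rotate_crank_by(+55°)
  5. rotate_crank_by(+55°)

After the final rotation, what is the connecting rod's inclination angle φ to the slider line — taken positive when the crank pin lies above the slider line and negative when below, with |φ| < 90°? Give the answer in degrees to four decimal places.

set_geometry: r = 55 mm, L = 219 mm, e = 0 mm; θ ← 0°
rotate_crank_by(+72°): θ ← 0° +72° = 72°
rotate_crank_by(+63°): θ ← 72° +63° = 135°
rotate_crank_by(+55°): θ ← 135° +55° = 190°
rotate_crank_by(+55°): θ ← 190° +55° = 245°
crank pin P = (r cos θ, r sin θ) = (-23.244004, -49.846928)
h = r sin θ − e = -49.846928 − 0 = -49.846928
sin φ = h / L = -49.846928 / 219 = -0.22761154
φ = arcsin(-0.22761154) = -13.156494°

-13.1565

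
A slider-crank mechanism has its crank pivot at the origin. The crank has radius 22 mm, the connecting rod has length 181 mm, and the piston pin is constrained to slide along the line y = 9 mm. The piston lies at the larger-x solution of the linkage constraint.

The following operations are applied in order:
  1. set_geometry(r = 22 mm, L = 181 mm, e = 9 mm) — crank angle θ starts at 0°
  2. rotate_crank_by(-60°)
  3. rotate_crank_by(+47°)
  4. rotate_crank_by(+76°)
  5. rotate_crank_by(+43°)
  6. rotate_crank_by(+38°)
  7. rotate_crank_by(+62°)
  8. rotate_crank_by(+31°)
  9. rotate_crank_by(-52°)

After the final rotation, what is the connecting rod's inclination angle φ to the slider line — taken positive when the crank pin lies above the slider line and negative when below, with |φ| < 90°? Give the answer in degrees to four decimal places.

-3.4580

set_geometry: r = 22 mm, L = 181 mm, e = 9 mm; θ ← 0°
rotate_crank_by(-60°): θ ← 0° -60° = -60°
rotate_crank_by(+47°): θ ← -60° +47° = -13°
rotate_crank_by(+76°): θ ← -13° +76° = 63°
rotate_crank_by(+43°): θ ← 63° +43° = 106°
rotate_crank_by(+38°): θ ← 106° +38° = 144°
rotate_crank_by(+62°): θ ← 144° +62° = 206°
rotate_crank_by(+31°): θ ← 206° +31° = 237°
rotate_crank_by(-52°): θ ← 237° -52° = 185°
crank pin P = (r cos θ, r sin θ) = (-21.916283, -1.917426)
h = r sin θ − e = -1.917426 − 9 = -10.917426
sin φ = h / L = -10.917426 / 181 = -0.06031727
φ = arcsin(-0.06031727) = -3.458024°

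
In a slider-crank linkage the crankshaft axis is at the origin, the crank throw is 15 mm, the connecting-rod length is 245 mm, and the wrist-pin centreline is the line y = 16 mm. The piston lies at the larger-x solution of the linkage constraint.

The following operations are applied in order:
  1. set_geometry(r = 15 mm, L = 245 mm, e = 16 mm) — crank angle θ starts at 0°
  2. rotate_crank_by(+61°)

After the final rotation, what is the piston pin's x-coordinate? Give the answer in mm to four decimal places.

set_geometry: r = 15 mm, L = 245 mm, e = 16 mm; θ ← 0°
rotate_crank_by(+61°): θ ← 0° +61° = 61°
crank pin P = (r cos θ, r sin θ) = (7.272144, 13.119296)
h = r sin θ − e = 13.119296 − 16 = -2.880704
x = r cos θ + √(L² − h²) = 7.272144 + √(60025.0 − 8.2985) = 7.272144 + 244.983064 = 252.255208

252.2552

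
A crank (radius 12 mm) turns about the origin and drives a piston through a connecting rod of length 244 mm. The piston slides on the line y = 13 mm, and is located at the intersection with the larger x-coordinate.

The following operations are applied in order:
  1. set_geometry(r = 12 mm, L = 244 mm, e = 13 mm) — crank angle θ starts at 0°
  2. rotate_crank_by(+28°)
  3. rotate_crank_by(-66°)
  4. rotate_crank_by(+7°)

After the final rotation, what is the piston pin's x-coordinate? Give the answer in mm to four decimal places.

set_geometry: r = 12 mm, L = 244 mm, e = 13 mm; θ ← 0°
rotate_crank_by(+28°): θ ← 0° +28° = 28°
rotate_crank_by(-66°): θ ← 28° -66° = -38°
rotate_crank_by(+7°): θ ← -38° +7° = -31°
crank pin P = (r cos θ, r sin θ) = (10.286008, -6.180457)
h = r sin θ − e = -6.180457 − 13 = -19.180457
x = r cos θ + √(L² − h²) = 10.286008 + √(59536.0 − 367.8899) = 10.286008 + 243.244959 = 253.530967

253.5310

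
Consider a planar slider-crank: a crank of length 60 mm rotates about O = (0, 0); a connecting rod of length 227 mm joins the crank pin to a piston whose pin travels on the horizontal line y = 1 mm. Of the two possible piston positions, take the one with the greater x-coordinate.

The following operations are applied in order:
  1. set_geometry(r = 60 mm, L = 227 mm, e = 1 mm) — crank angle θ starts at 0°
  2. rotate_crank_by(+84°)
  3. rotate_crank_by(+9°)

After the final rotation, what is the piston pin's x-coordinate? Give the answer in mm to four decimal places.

216.0805

set_geometry: r = 60 mm, L = 227 mm, e = 1 mm; θ ← 0°
rotate_crank_by(+84°): θ ← 0° +84° = 84°
rotate_crank_by(+9°): θ ← 84° +9° = 93°
crank pin P = (r cos θ, r sin θ) = (-3.140157, 59.917772)
h = r sin θ − e = 59.917772 − 1 = 58.917772
x = r cos θ + √(L² − h²) = -3.140157 + √(51529.0 − 3471.3039) = -3.140157 + 219.220656 = 216.080499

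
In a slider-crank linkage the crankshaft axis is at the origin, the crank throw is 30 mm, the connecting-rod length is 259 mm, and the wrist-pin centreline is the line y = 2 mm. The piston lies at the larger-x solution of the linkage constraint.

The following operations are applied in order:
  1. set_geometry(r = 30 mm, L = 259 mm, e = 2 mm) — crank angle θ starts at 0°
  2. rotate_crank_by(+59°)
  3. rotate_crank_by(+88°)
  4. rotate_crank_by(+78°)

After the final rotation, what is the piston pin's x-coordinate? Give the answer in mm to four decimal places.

236.7444

set_geometry: r = 30 mm, L = 259 mm, e = 2 mm; θ ← 0°
rotate_crank_by(+59°): θ ← 0° +59° = 59°
rotate_crank_by(+88°): θ ← 59° +88° = 147°
rotate_crank_by(+78°): θ ← 147° +78° = 225°
crank pin P = (r cos θ, r sin θ) = (-21.213203, -21.213203)
h = r sin θ − e = -21.213203 − 2 = -23.213203
x = r cos θ + √(L² − h²) = -21.213203 + √(67081.0 − 538.8528) = -21.213203 + 257.957646 = 236.744443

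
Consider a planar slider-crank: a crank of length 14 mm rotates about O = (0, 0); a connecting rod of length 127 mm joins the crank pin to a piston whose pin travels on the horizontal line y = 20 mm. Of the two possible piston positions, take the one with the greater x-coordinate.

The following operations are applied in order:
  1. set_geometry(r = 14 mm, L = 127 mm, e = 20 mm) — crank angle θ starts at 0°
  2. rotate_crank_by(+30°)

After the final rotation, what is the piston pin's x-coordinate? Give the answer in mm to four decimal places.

138.4572

set_geometry: r = 14 mm, L = 127 mm, e = 20 mm; θ ← 0°
rotate_crank_by(+30°): θ ← 0° +30° = 30°
crank pin P = (r cos θ, r sin θ) = (12.124356, 7.000000)
h = r sin θ − e = 7.000000 − 20 = -13.000000
x = r cos θ + √(L² − h²) = 12.124356 + √(16129.0 − 169.0000) = 12.124356 + 126.332894 = 138.457249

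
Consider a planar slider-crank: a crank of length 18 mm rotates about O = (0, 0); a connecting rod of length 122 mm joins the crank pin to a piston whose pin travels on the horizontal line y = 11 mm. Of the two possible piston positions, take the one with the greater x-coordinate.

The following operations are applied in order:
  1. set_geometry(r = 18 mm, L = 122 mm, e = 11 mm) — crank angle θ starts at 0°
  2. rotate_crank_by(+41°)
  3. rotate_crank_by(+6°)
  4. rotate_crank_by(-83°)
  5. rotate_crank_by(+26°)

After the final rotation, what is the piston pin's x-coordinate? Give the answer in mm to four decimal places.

set_geometry: r = 18 mm, L = 122 mm, e = 11 mm; θ ← 0°
rotate_crank_by(+41°): θ ← 0° +41° = 41°
rotate_crank_by(+6°): θ ← 41° +6° = 47°
rotate_crank_by(-83°): θ ← 47° -83° = -36°
rotate_crank_by(+26°): θ ← -36° +26° = -10°
crank pin P = (r cos θ, r sin θ) = (17.726540, -3.125667)
h = r sin θ − e = -3.125667 − 11 = -14.125667
x = r cos θ + √(L² − h²) = 17.726540 + √(14884.0 − 199.5345) = 17.726540 + 121.179477 = 138.906016

138.9060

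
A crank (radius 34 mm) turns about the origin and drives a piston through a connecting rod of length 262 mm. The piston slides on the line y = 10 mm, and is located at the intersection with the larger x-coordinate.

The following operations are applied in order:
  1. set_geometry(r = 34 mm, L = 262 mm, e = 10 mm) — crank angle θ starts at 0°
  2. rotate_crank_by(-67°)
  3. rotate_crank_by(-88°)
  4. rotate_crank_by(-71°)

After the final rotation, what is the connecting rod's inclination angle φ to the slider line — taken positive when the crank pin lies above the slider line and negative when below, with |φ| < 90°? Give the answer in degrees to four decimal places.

set_geometry: r = 34 mm, L = 262 mm, e = 10 mm; θ ← 0°
rotate_crank_by(-67°): θ ← 0° -67° = -67°
rotate_crank_by(-88°): θ ← -67° -88° = -155°
rotate_crank_by(-71°): θ ← -155° -71° = -226°
crank pin P = (r cos θ, r sin θ) = (-23.618385, 24.457553)
h = r sin θ − e = 24.457553 − 10 = 14.457553
sin φ = h / L = 14.457553 / 262 = 0.05518150
φ = arcsin(0.05518150) = 3.163274°

3.1633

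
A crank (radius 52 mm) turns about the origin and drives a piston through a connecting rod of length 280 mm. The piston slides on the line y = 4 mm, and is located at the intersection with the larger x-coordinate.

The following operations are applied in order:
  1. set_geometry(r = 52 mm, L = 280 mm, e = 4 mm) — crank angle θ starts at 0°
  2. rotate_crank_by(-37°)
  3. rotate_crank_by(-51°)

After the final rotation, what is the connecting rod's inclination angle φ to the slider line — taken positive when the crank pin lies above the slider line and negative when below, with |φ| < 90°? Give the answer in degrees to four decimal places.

-11.5303

set_geometry: r = 52 mm, L = 280 mm, e = 4 mm; θ ← 0°
rotate_crank_by(-37°): θ ← 0° -37° = -37°
rotate_crank_by(-51°): θ ← -37° -51° = -88°
crank pin P = (r cos θ, r sin θ) = (1.814774, -51.968323)
h = r sin θ − e = -51.968323 − 4 = -55.968323
sin φ = h / L = -55.968323 / 280 = -0.19988687
φ = arcsin(-0.19988687) = -11.530343°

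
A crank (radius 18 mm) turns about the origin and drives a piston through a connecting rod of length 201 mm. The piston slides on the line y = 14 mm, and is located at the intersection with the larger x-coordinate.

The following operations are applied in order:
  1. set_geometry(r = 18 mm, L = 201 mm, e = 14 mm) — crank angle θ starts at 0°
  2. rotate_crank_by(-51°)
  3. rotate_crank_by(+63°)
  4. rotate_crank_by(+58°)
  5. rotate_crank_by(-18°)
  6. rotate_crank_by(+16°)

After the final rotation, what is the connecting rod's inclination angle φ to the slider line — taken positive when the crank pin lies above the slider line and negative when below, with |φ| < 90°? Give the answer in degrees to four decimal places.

set_geometry: r = 18 mm, L = 201 mm, e = 14 mm; θ ← 0°
rotate_crank_by(-51°): θ ← 0° -51° = -51°
rotate_crank_by(+63°): θ ← -51° +63° = 12°
rotate_crank_by(+58°): θ ← 12° +58° = 70°
rotate_crank_by(-18°): θ ← 70° -18° = 52°
rotate_crank_by(+16°): θ ← 52° +16° = 68°
crank pin P = (r cos θ, r sin θ) = (6.742919, 16.689309)
h = r sin θ − e = 16.689309 − 14 = 2.689309
sin φ = h / L = 2.689309 / 201 = 0.01337965
φ = arcsin(0.01337965) = 0.766620°

0.7666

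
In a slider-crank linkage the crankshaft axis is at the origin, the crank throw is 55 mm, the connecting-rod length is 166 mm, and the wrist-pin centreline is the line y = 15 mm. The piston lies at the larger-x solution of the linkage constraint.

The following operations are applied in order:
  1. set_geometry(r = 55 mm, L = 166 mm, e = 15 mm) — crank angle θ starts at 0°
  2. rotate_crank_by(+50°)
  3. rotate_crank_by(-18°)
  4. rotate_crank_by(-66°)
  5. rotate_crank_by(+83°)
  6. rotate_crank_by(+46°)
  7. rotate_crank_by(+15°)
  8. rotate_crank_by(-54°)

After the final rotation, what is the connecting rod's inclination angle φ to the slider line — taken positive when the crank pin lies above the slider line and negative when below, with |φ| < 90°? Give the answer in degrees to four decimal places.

10.6215

set_geometry: r = 55 mm, L = 166 mm, e = 15 mm; θ ← 0°
rotate_crank_by(+50°): θ ← 0° +50° = 50°
rotate_crank_by(-18°): θ ← 50° -18° = 32°
rotate_crank_by(-66°): θ ← 32° -66° = -34°
rotate_crank_by(+83°): θ ← -34° +83° = 49°
rotate_crank_by(+46°): θ ← 49° +46° = 95°
rotate_crank_by(+15°): θ ← 95° +15° = 110°
rotate_crank_by(-54°): θ ← 110° -54° = 56°
crank pin P = (r cos θ, r sin θ) = (30.755610, 45.597066)
h = r sin θ − e = 45.597066 − 15 = 30.597066
sin φ = h / L = 30.597066 / 166 = 0.18431968
φ = arcsin(0.18431968) = 10.621471°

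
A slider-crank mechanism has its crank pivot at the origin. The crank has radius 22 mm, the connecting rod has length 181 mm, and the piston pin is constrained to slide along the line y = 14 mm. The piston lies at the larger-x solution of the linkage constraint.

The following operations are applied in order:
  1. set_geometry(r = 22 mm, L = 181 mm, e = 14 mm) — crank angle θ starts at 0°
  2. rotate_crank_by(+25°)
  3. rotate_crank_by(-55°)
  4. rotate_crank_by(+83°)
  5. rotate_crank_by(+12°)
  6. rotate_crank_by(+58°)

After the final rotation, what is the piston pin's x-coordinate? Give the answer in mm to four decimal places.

168.9632

set_geometry: r = 22 mm, L = 181 mm, e = 14 mm; θ ← 0°
rotate_crank_by(+25°): θ ← 0° +25° = 25°
rotate_crank_by(-55°): θ ← 25° -55° = -30°
rotate_crank_by(+83°): θ ← -30° +83° = 53°
rotate_crank_by(+12°): θ ← 53° +12° = 65°
rotate_crank_by(+58°): θ ← 65° +58° = 123°
crank pin P = (r cos θ, r sin θ) = (-11.982059, 18.450752)
h = r sin θ − e = 18.450752 − 14 = 4.450752
x = r cos θ + √(L² − h²) = -11.982059 + √(32761.0 − 19.8092) = -11.982059 + 180.945270 = 168.963211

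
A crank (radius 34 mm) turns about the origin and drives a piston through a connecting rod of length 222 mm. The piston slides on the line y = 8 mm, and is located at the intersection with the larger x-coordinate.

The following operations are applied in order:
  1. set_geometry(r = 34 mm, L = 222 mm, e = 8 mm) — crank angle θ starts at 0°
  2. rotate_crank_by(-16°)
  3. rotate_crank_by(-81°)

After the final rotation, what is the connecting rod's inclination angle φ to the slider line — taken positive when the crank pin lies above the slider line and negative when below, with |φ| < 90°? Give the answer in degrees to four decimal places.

set_geometry: r = 34 mm, L = 222 mm, e = 8 mm; θ ← 0°
rotate_crank_by(-16°): θ ← 0° -16° = -16°
rotate_crank_by(-81°): θ ← -16° -81° = -97°
crank pin P = (r cos θ, r sin θ) = (-4.143558, -33.746569)
h = r sin θ − e = -33.746569 − 8 = -41.746569
sin φ = h / L = -41.746569 / 222 = -0.18804761
φ = arcsin(-0.18804761) = -10.838867°

-10.8389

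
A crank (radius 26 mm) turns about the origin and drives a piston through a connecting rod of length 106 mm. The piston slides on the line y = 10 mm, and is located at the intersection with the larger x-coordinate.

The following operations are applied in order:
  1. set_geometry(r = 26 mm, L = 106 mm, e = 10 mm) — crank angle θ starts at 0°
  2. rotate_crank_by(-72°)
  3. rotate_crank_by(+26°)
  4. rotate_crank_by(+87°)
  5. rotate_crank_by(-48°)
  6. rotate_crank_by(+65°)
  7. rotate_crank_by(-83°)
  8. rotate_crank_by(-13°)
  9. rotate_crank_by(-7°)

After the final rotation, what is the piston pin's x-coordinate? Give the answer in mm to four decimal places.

set_geometry: r = 26 mm, L = 106 mm, e = 10 mm; θ ← 0°
rotate_crank_by(-72°): θ ← 0° -72° = -72°
rotate_crank_by(+26°): θ ← -72° +26° = -46°
rotate_crank_by(+87°): θ ← -46° +87° = 41°
rotate_crank_by(-48°): θ ← 41° -48° = -7°
rotate_crank_by(+65°): θ ← -7° +65° = 58°
rotate_crank_by(-83°): θ ← 58° -83° = -25°
rotate_crank_by(-13°): θ ← -25° -13° = -38°
rotate_crank_by(-7°): θ ← -38° -7° = -45°
crank pin P = (r cos θ, r sin θ) = (18.384776, -18.384776)
h = r sin θ − e = -18.384776 − 10 = -28.384776
x = r cos θ + √(L² − h²) = 18.384776 + √(11236.0 − 805.6955) = 18.384776 + 102.128862 = 120.513638

120.5136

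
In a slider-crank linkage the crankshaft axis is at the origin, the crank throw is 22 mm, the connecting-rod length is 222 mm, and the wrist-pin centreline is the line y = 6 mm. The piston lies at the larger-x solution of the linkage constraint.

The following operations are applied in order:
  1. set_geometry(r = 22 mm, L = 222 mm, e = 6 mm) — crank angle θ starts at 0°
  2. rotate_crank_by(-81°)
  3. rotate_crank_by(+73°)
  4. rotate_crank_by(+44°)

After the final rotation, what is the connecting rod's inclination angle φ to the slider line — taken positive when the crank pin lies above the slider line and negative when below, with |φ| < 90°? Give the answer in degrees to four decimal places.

set_geometry: r = 22 mm, L = 222 mm, e = 6 mm; θ ← 0°
rotate_crank_by(-81°): θ ← 0° -81° = -81°
rotate_crank_by(+73°): θ ← -81° +73° = -8°
rotate_crank_by(+44°): θ ← -8° +44° = 36°
crank pin P = (r cos θ, r sin θ) = (17.798374, 12.931276)
h = r sin θ − e = 12.931276 − 6 = 6.931276
sin φ = h / L = 6.931276 / 222 = 0.03122196
φ = arcsin(0.03122196) = 1.789177°

1.7892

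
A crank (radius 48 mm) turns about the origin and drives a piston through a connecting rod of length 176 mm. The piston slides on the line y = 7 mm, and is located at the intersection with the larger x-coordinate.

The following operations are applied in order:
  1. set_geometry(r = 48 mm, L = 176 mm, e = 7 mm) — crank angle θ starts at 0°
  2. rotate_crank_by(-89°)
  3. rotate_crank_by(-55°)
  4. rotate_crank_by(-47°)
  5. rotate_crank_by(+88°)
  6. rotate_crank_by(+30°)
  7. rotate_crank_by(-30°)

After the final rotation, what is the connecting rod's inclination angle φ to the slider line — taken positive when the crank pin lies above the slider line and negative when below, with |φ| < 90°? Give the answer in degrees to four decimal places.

set_geometry: r = 48 mm, L = 176 mm, e = 7 mm; θ ← 0°
rotate_crank_by(-89°): θ ← 0° -89° = -89°
rotate_crank_by(-55°): θ ← -89° -55° = -144°
rotate_crank_by(-47°): θ ← -144° -47° = -191°
rotate_crank_by(+88°): θ ← -191° +88° = -103°
rotate_crank_by(+30°): θ ← -103° +30° = -73°
rotate_crank_by(-30°): θ ← -73° -30° = -103°
crank pin P = (r cos θ, r sin θ) = (-10.797651, -46.769763)
h = r sin θ − e = -46.769763 − 7 = -53.769763
sin φ = h / L = -53.769763 / 176 = -0.30551002
φ = arcsin(-0.30551002) = -17.788850°

-17.7889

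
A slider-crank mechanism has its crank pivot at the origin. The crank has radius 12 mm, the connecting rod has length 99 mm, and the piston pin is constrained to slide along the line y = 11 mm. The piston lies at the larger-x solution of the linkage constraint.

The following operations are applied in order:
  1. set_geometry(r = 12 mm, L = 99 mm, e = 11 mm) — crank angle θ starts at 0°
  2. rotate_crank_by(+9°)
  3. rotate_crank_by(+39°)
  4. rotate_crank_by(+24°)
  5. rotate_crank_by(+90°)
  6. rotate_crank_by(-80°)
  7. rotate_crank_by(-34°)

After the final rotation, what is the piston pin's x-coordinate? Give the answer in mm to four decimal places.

set_geometry: r = 12 mm, L = 99 mm, e = 11 mm; θ ← 0°
rotate_crank_by(+9°): θ ← 0° +9° = 9°
rotate_crank_by(+39°): θ ← 9° +39° = 48°
rotate_crank_by(+24°): θ ← 48° +24° = 72°
rotate_crank_by(+90°): θ ← 72° +90° = 162°
rotate_crank_by(-80°): θ ← 162° -80° = 82°
rotate_crank_by(-34°): θ ← 82° -34° = 48°
crank pin P = (r cos θ, r sin θ) = (8.029567, 8.917738)
h = r sin θ − e = 8.917738 − 11 = -2.082262
x = r cos θ + √(L² − h²) = 8.029567 + √(9801.0 − 4.3358) = 8.029567 + 98.978100 = 107.007667

107.0077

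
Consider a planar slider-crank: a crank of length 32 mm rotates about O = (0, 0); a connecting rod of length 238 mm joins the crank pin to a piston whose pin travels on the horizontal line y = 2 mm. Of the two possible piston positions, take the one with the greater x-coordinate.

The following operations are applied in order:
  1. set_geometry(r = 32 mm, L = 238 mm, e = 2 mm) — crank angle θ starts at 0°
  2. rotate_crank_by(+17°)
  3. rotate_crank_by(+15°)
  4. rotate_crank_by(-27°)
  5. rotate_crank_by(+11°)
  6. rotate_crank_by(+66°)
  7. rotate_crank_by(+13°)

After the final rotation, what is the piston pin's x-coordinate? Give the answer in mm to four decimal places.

233.3281

set_geometry: r = 32 mm, L = 238 mm, e = 2 mm; θ ← 0°
rotate_crank_by(+17°): θ ← 0° +17° = 17°
rotate_crank_by(+15°): θ ← 17° +15° = 32°
rotate_crank_by(-27°): θ ← 32° -27° = 5°
rotate_crank_by(+11°): θ ← 5° +11° = 16°
rotate_crank_by(+66°): θ ← 16° +66° = 82°
rotate_crank_by(+13°): θ ← 82° +13° = 95°
crank pin P = (r cos θ, r sin θ) = (-2.788984, 31.878230)
h = r sin θ − e = 31.878230 − 2 = 29.878230
x = r cos θ + √(L² − h²) = -2.788984 + √(56644.0 − 892.7086) = -2.788984 + 236.117114 = 233.328130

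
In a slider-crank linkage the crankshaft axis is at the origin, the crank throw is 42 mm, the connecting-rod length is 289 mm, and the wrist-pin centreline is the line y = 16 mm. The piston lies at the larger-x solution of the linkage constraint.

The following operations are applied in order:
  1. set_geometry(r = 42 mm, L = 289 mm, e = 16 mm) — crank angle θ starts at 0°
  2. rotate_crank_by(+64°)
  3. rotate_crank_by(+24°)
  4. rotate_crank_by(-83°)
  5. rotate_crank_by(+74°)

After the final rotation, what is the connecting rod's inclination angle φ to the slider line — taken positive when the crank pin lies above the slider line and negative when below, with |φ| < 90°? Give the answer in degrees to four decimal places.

set_geometry: r = 42 mm, L = 289 mm, e = 16 mm; θ ← 0°
rotate_crank_by(+64°): θ ← 0° +64° = 64°
rotate_crank_by(+24°): θ ← 64° +24° = 88°
rotate_crank_by(-83°): θ ← 88° -83° = 5°
rotate_crank_by(+74°): θ ← 5° +74° = 79°
crank pin P = (r cos θ, r sin θ) = (8.013978, 41.228342)
h = r sin θ − e = 41.228342 − 16 = 25.228342
sin φ = h / L = 25.228342 / 289 = 0.08729530
φ = arcsin(0.08729530) = 5.008027°

5.0080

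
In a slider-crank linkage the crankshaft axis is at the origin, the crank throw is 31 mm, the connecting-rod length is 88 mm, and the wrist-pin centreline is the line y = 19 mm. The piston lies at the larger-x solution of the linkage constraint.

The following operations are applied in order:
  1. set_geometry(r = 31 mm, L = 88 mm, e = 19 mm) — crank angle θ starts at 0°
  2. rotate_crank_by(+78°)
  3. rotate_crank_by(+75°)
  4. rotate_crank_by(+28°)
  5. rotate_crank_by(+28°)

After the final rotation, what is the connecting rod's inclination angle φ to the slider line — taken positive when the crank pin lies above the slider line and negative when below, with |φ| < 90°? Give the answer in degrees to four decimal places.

set_geometry: r = 31 mm, L = 88 mm, e = 19 mm; θ ← 0°
rotate_crank_by(+78°): θ ← 0° +78° = 78°
rotate_crank_by(+75°): θ ← 78° +75° = 153°
rotate_crank_by(+28°): θ ← 153° +28° = 181°
rotate_crank_by(+28°): θ ← 181° +28° = 209°
crank pin P = (r cos θ, r sin θ) = (-27.113211, -15.029098)
h = r sin θ − e = -15.029098 − 19 = -34.029098
sin φ = h / L = -34.029098 / 88 = -0.38669430
φ = arcsin(-0.38669430) = -22.748965°

-22.7490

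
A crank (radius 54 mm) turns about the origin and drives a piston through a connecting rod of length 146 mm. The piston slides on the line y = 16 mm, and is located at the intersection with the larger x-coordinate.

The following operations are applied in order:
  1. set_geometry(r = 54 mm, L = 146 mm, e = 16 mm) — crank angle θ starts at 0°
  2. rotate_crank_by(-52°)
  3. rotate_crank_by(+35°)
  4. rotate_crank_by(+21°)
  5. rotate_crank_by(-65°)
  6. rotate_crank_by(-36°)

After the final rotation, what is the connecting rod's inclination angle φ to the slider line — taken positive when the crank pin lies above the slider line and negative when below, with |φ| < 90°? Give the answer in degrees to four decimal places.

set_geometry: r = 54 mm, L = 146 mm, e = 16 mm; θ ← 0°
rotate_crank_by(-52°): θ ← 0° -52° = -52°
rotate_crank_by(+35°): θ ← -52° +35° = -17°
rotate_crank_by(+21°): θ ← -17° +21° = 4°
rotate_crank_by(-65°): θ ← 4° -65° = -61°
rotate_crank_by(-36°): θ ← -61° -36° = -97°
crank pin P = (r cos θ, r sin θ) = (-6.580945, -53.597492)
h = r sin θ − e = -53.597492 − 16 = -69.597492
sin φ = h / L = -69.597492 / 146 = -0.47669515
φ = arcsin(-0.47669515) = -28.469779°

-28.4698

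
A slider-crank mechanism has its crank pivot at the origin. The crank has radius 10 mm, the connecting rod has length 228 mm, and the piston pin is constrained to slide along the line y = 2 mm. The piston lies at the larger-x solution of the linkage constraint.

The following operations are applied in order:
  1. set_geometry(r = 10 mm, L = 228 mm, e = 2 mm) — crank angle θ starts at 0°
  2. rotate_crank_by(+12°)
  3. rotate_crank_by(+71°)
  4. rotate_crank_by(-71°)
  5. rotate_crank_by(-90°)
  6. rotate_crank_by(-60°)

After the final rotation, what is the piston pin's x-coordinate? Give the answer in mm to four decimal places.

set_geometry: r = 10 mm, L = 228 mm, e = 2 mm; θ ← 0°
rotate_crank_by(+12°): θ ← 0° +12° = 12°
rotate_crank_by(+71°): θ ← 12° +71° = 83°
rotate_crank_by(-71°): θ ← 83° -71° = 12°
rotate_crank_by(-90°): θ ← 12° -90° = -78°
rotate_crank_by(-60°): θ ← -78° -60° = -138°
crank pin P = (r cos θ, r sin θ) = (-7.431448, -6.691306)
h = r sin θ − e = -6.691306 − 2 = -8.691306
x = r cos θ + √(L² − h²) = -7.431448 + √(51984.0 − 75.5388) = -7.431448 + 227.834285 = 220.402836

220.4028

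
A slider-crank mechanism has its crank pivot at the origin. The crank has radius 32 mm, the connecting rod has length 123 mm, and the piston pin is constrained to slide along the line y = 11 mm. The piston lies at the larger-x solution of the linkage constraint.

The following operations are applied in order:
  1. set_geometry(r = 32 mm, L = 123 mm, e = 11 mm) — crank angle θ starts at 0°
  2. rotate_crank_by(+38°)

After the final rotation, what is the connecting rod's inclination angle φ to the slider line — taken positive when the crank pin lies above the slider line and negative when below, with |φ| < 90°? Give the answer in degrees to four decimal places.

4.0566

set_geometry: r = 32 mm, L = 123 mm, e = 11 mm; θ ← 0°
rotate_crank_by(+38°): θ ← 0° +38° = 38°
crank pin P = (r cos θ, r sin θ) = (25.216344, 19.701167)
h = r sin θ − e = 19.701167 − 11 = 8.701167
sin φ = h / L = 8.701167 / 123 = 0.07074120
φ = arcsin(0.07074120) = 4.056560°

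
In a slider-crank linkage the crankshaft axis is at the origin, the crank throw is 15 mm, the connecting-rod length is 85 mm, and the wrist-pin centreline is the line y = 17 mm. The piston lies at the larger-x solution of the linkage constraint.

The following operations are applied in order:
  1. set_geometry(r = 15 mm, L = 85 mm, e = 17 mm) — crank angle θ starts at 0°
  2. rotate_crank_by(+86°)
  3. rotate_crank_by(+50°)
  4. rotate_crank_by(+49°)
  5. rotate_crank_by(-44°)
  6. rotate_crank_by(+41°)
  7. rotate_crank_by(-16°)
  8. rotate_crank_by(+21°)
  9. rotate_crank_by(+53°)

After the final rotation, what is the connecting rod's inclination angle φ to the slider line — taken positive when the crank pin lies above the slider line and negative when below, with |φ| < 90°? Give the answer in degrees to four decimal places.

-20.6604

set_geometry: r = 15 mm, L = 85 mm, e = 17 mm; θ ← 0°
rotate_crank_by(+86°): θ ← 0° +86° = 86°
rotate_crank_by(+50°): θ ← 86° +50° = 136°
rotate_crank_by(+49°): θ ← 136° +49° = 185°
rotate_crank_by(-44°): θ ← 185° -44° = 141°
rotate_crank_by(+41°): θ ← 141° +41° = 182°
rotate_crank_by(-16°): θ ← 182° -16° = 166°
rotate_crank_by(+21°): θ ← 166° +21° = 187°
rotate_crank_by(+53°): θ ← 187° +53° = 240°
crank pin P = (r cos θ, r sin θ) = (-7.500000, -12.990381)
h = r sin θ − e = -12.990381 − 17 = -29.990381
sin φ = h / L = -29.990381 / 85 = -0.35282801
φ = arcsin(-0.35282801) = -20.660387°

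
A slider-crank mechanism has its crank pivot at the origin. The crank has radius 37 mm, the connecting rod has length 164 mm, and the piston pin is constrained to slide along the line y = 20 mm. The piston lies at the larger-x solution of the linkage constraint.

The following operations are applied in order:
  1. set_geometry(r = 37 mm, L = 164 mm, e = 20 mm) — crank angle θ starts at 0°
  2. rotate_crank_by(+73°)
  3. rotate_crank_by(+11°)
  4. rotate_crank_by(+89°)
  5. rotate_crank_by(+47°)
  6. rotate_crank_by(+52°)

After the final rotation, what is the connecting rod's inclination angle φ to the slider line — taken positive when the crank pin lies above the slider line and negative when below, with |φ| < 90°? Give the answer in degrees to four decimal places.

-20.3298

set_geometry: r = 37 mm, L = 164 mm, e = 20 mm; θ ← 0°
rotate_crank_by(+73°): θ ← 0° +73° = 73°
rotate_crank_by(+11°): θ ← 73° +11° = 84°
rotate_crank_by(+89°): θ ← 84° +89° = 173°
rotate_crank_by(+47°): θ ← 173° +47° = 220°
rotate_crank_by(+52°): θ ← 220° +52° = 272°
crank pin P = (r cos θ, r sin θ) = (1.291281, -36.977461)
h = r sin θ − e = -36.977461 − 20 = -56.977461
sin φ = h / L = -56.977461 / 164 = -0.34742354
φ = arcsin(-0.34742354) = -20.329808°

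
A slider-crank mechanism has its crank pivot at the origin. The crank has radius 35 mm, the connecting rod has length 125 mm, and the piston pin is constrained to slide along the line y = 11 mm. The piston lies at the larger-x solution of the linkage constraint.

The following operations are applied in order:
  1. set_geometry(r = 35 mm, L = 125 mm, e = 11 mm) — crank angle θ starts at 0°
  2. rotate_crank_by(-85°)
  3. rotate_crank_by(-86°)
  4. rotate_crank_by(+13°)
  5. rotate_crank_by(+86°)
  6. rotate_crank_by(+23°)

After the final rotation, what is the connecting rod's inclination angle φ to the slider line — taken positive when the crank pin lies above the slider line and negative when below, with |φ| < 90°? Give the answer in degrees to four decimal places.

-17.4167

set_geometry: r = 35 mm, L = 125 mm, e = 11 mm; θ ← 0°
rotate_crank_by(-85°): θ ← 0° -85° = -85°
rotate_crank_by(-86°): θ ← -85° -86° = -171°
rotate_crank_by(+13°): θ ← -171° +13° = -158°
rotate_crank_by(+86°): θ ← -158° +86° = -72°
rotate_crank_by(+23°): θ ← -72° +23° = -49°
crank pin P = (r cos θ, r sin θ) = (22.962066, -26.414835)
h = r sin θ − e = -26.414835 − 11 = -37.414835
sin φ = h / L = -37.414835 / 125 = -0.29931868
φ = arcsin(-0.29931868) = -17.416686°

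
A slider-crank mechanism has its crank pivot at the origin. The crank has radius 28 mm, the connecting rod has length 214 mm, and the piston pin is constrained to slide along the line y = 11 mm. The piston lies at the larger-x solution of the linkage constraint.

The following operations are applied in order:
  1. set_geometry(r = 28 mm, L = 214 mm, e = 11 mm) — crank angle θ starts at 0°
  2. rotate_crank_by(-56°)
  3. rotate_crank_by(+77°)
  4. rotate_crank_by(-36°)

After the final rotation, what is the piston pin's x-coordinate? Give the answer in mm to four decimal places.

set_geometry: r = 28 mm, L = 214 mm, e = 11 mm; θ ← 0°
rotate_crank_by(-56°): θ ← 0° -56° = -56°
rotate_crank_by(+77°): θ ← -56° +77° = 21°
rotate_crank_by(-36°): θ ← 21° -36° = -15°
crank pin P = (r cos θ, r sin θ) = (27.045923, -7.246933)
h = r sin θ − e = -7.246933 − 11 = -18.246933
x = r cos θ + √(L² − h²) = 27.045923 + √(45796.0 − 332.9506) = 27.045923 + 213.220659 = 240.266582

240.2666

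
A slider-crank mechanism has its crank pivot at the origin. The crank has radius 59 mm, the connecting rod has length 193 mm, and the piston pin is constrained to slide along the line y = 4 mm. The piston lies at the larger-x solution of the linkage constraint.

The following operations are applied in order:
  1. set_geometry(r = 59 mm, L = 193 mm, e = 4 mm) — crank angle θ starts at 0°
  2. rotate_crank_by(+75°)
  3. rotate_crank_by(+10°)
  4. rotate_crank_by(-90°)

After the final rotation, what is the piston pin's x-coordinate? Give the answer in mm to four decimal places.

251.5588

set_geometry: r = 59 mm, L = 193 mm, e = 4 mm; θ ← 0°
rotate_crank_by(+75°): θ ← 0° +75° = 75°
rotate_crank_by(+10°): θ ← 75° +10° = 85°
rotate_crank_by(-90°): θ ← 85° -90° = -5°
crank pin P = (r cos θ, r sin θ) = (58.775487, -5.142189)
h = r sin θ − e = -5.142189 − 4 = -9.142189
x = r cos θ + √(L² − h²) = 58.775487 + √(37249.0 − 83.5796) = 58.775487 + 192.783351 = 251.558838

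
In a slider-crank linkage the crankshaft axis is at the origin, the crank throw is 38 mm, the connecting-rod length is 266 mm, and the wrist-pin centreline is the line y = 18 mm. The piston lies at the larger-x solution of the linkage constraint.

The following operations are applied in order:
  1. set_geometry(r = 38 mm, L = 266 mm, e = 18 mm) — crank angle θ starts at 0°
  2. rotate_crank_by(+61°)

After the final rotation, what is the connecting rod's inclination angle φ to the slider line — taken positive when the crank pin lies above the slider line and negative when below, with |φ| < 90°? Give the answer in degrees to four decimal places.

set_geometry: r = 38 mm, L = 266 mm, e = 18 mm; θ ← 0°
rotate_crank_by(+61°): θ ← 0° +61° = 61°
crank pin P = (r cos θ, r sin θ) = (18.422766, 33.235549)
h = r sin θ − e = 33.235549 − 18 = 15.235549
sin φ = h / L = 15.235549 / 266 = 0.05727650
φ = arcsin(0.05727650) = 3.283499°

3.2835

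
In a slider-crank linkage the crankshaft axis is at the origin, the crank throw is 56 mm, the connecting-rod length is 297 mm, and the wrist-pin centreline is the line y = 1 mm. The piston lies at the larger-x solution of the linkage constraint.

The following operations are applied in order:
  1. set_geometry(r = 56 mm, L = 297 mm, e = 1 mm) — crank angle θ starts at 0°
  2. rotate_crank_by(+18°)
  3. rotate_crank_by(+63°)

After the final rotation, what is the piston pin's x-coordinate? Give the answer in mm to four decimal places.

300.7524

set_geometry: r = 56 mm, L = 297 mm, e = 1 mm; θ ← 0°
rotate_crank_by(+18°): θ ← 0° +18° = 18°
rotate_crank_by(+63°): θ ← 18° +63° = 81°
crank pin P = (r cos θ, r sin θ) = (8.760330, 55.310547)
h = r sin θ − e = 55.310547 − 1 = 54.310547
x = r cos θ + √(L² − h²) = 8.760330 + √(88209.0 − 2949.6355) = 8.760330 + 291.992062 = 300.752392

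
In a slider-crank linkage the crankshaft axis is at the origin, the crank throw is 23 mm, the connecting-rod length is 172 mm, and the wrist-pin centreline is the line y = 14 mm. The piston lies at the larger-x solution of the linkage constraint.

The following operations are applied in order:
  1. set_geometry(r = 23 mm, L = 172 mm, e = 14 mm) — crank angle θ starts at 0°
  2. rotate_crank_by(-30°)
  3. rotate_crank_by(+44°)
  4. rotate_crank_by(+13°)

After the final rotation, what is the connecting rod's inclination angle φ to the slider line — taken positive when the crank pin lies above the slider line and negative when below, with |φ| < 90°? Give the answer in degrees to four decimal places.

set_geometry: r = 23 mm, L = 172 mm, e = 14 mm; θ ← 0°
rotate_crank_by(-30°): θ ← 0° -30° = -30°
rotate_crank_by(+44°): θ ← -30° +44° = 14°
rotate_crank_by(+13°): θ ← 14° +13° = 27°
crank pin P = (r cos θ, r sin θ) = (20.493150, 10.441781)
h = r sin θ − e = 10.441781 − 14 = -3.558219
sin φ = h / L = -3.558219 / 172 = -0.02068732
φ = arcsin(-0.02068732) = -1.185381°

-1.1854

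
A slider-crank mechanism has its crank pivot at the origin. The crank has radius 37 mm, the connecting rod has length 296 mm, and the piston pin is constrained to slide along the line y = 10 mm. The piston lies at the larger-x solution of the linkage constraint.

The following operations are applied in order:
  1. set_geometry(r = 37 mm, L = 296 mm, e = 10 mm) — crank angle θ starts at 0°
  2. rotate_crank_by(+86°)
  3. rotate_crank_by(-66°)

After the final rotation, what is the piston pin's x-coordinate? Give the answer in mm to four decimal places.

set_geometry: r = 37 mm, L = 296 mm, e = 10 mm; θ ← 0°
rotate_crank_by(+86°): θ ← 0° +86° = 86°
rotate_crank_by(-66°): θ ← 86° -66° = 20°
crank pin P = (r cos θ, r sin θ) = (34.768627, 12.654745)
h = r sin θ − e = 12.654745 − 10 = 2.654745
x = r cos θ + √(L² − h²) = 34.768627 + √(87616.0 − 7.0477) = 34.768627 + 295.988095 = 330.756722

330.7567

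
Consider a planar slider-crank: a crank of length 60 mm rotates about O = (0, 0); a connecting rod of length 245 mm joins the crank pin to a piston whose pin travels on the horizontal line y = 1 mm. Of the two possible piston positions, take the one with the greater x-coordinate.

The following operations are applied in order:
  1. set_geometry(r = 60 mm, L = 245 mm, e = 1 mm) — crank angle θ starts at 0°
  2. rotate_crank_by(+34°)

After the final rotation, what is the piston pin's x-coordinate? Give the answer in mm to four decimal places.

292.5702

set_geometry: r = 60 mm, L = 245 mm, e = 1 mm; θ ← 0°
rotate_crank_by(+34°): θ ← 0° +34° = 34°
crank pin P = (r cos θ, r sin θ) = (49.742254, 33.551574)
h = r sin θ − e = 33.551574 − 1 = 32.551574
x = r cos θ + √(L² − h²) = 49.742254 + √(60025.0 − 1059.6050) = 49.742254 + 242.827912 = 292.570167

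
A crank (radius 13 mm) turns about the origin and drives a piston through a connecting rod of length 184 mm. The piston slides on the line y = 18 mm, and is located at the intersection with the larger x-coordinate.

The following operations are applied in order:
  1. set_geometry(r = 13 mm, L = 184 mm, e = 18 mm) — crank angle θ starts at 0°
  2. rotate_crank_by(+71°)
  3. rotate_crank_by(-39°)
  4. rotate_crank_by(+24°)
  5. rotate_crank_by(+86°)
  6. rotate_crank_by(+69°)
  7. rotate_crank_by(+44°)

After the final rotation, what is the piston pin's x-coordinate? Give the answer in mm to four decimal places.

set_geometry: r = 13 mm, L = 184 mm, e = 18 mm; θ ← 0°
rotate_crank_by(+71°): θ ← 0° +71° = 71°
rotate_crank_by(-39°): θ ← 71° -39° = 32°
rotate_crank_by(+24°): θ ← 32° +24° = 56°
rotate_crank_by(+86°): θ ← 56° +86° = 142°
rotate_crank_by(+69°): θ ← 142° +69° = 211°
rotate_crank_by(+44°): θ ← 211° +44° = 255°
crank pin P = (r cos θ, r sin θ) = (-3.364648, -12.557036)
h = r sin θ − e = -12.557036 − 18 = -30.557036
x = r cos θ + √(L² − h²) = -3.364648 + √(33856.0 − 933.7324) = -3.364648 + 181.444944 = 178.080296

178.0803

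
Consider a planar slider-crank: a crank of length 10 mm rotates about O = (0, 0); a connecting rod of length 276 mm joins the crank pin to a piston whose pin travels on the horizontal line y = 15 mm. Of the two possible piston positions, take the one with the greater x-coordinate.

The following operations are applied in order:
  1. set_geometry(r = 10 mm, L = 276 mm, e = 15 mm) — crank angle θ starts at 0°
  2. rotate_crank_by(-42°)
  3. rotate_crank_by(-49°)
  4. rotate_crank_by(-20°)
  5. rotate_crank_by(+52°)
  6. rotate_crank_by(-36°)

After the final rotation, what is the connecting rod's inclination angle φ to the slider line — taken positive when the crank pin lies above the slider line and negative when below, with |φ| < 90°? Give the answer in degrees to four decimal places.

-5.1890

set_geometry: r = 10 mm, L = 276 mm, e = 15 mm; θ ← 0°
rotate_crank_by(-42°): θ ← 0° -42° = -42°
rotate_crank_by(-49°): θ ← -42° -49° = -91°
rotate_crank_by(-20°): θ ← -91° -20° = -111°
rotate_crank_by(+52°): θ ← -111° +52° = -59°
rotate_crank_by(-36°): θ ← -59° -36° = -95°
crank pin P = (r cos θ, r sin θ) = (-0.871557, -9.961947)
h = r sin θ − e = -9.961947 − 15 = -24.961947
sin φ = h / L = -24.961947 / 276 = -0.09044184
φ = arcsin(-0.09044184) = -5.189026°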